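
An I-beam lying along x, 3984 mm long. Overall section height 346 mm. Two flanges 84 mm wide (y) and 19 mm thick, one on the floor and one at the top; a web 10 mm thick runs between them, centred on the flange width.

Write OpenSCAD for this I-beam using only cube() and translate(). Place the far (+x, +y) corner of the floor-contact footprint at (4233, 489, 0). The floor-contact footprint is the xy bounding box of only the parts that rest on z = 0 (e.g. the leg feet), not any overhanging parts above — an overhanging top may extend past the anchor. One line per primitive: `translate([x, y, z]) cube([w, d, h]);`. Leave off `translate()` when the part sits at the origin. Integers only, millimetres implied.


translate([249, 405, 0]) cube([3984, 84, 19]);
translate([249, 442, 19]) cube([3984, 10, 308]);
translate([249, 405, 327]) cube([3984, 84, 19]);


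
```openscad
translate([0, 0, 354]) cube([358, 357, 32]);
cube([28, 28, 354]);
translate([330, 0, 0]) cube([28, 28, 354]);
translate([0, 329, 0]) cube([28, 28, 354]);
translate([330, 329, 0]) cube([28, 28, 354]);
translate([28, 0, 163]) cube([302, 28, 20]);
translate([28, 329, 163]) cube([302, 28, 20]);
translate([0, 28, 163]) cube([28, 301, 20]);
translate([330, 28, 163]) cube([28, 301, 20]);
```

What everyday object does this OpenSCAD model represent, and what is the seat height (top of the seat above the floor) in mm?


A stool. The seat height is 386 mm.

A 358×357×32 slab at z = 354 on four corner posts — a stool. The seat top is 354 + 32 = 386 mm.


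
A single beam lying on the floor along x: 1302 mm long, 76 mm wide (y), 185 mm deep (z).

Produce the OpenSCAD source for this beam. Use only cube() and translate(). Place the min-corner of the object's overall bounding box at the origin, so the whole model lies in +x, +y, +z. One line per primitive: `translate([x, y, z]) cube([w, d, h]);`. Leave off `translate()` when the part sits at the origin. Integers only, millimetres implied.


cube([1302, 76, 185]);


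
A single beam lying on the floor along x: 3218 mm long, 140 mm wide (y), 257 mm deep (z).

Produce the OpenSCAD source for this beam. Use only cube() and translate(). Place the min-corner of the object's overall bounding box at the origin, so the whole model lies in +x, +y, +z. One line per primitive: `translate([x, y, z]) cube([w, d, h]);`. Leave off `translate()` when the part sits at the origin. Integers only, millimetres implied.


cube([3218, 140, 257]);


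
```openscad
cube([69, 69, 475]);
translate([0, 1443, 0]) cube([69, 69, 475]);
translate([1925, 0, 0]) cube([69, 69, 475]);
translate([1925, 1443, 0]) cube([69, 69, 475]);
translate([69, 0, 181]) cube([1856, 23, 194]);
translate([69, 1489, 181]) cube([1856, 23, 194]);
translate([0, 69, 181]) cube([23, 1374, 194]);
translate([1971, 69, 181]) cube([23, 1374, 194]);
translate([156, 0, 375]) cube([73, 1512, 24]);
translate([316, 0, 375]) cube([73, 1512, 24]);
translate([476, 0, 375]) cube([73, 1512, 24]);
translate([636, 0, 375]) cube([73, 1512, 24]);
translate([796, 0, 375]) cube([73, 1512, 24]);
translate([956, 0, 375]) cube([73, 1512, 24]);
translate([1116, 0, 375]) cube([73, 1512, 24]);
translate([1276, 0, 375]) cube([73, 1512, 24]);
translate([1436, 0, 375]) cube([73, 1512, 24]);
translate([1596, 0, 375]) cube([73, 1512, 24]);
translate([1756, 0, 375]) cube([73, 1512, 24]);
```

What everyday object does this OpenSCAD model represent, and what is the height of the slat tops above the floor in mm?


A bed frame. The slat-top height is 399 mm.

Four posts, four rails, and a row of slats — a bed frame. Slats sit on the rails at z = 181 + 194 = 375; with slat thickness 24, the top is 399 mm.


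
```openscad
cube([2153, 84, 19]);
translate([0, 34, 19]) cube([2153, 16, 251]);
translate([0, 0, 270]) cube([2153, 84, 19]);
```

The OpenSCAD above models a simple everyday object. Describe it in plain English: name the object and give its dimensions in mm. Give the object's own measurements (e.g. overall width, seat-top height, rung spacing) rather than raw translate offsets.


An I-beam lying along x, 2153 mm long. Overall section height 289 mm. Two flanges 84 mm wide (y) and 19 mm thick, one on the floor and one at the top; a web 16 mm thick runs between them, centred on the flange width.


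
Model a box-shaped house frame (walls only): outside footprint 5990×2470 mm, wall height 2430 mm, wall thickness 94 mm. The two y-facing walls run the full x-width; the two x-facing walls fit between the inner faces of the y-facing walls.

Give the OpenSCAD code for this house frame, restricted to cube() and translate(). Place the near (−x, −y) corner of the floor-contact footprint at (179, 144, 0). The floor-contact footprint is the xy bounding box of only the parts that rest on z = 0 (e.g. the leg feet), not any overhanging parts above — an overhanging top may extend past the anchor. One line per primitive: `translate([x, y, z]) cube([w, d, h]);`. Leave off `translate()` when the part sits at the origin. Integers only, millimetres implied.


translate([179, 144, 0]) cube([5990, 94, 2430]);
translate([179, 2520, 0]) cube([5990, 94, 2430]);
translate([179, 238, 0]) cube([94, 2282, 2430]);
translate([6075, 238, 0]) cube([94, 2282, 2430]);


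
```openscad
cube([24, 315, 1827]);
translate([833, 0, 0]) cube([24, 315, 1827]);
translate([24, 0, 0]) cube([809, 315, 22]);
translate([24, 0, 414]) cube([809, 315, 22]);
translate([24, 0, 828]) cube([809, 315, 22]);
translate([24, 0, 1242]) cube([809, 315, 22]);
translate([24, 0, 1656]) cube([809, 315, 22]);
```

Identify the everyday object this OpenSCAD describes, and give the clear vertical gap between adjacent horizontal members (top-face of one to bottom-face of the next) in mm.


A bookshelf. The clear shelf gap is 392 mm.

Two tall side panels with 5 horizontal boards between them — a bookshelf. The first two shelf undersides are at z = 0 and z = 414; with shelf thickness 22, the clear gap is 414 − 0 − 22 = 392 mm.


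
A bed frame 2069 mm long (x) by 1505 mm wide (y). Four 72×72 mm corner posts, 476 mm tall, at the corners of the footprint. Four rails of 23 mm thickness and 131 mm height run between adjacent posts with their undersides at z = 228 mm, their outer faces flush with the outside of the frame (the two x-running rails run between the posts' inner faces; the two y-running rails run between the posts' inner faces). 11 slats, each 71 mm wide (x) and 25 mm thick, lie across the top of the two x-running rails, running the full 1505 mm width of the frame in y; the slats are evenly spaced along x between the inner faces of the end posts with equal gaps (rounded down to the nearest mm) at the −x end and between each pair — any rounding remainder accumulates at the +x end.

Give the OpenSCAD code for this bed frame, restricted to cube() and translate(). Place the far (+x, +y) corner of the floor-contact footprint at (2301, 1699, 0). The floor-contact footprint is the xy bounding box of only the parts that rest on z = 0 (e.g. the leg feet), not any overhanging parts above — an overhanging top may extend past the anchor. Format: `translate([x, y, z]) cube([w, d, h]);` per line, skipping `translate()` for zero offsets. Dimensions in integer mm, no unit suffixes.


// slat z = rail_z + rail_h = 228 + 131 = 359
// slat gap = ⌊(1925 − 11·71) / 12⌋ = 95
translate([232, 194, 0]) cube([72, 72, 476]);
translate([232, 1627, 0]) cube([72, 72, 476]);
translate([2229, 194, 0]) cube([72, 72, 476]);
translate([2229, 1627, 0]) cube([72, 72, 476]);
translate([304, 194, 228]) cube([1925, 23, 131]);
translate([304, 1676, 228]) cube([1925, 23, 131]);
translate([232, 266, 228]) cube([23, 1361, 131]);
translate([2278, 266, 228]) cube([23, 1361, 131]);
translate([399, 194, 359]) cube([71, 1505, 25]);
translate([565, 194, 359]) cube([71, 1505, 25]);
translate([731, 194, 359]) cube([71, 1505, 25]);
translate([897, 194, 359]) cube([71, 1505, 25]);
translate([1063, 194, 359]) cube([71, 1505, 25]);
translate([1229, 194, 359]) cube([71, 1505, 25]);
translate([1395, 194, 359]) cube([71, 1505, 25]);
translate([1561, 194, 359]) cube([71, 1505, 25]);
translate([1727, 194, 359]) cube([71, 1505, 25]);
translate([1893, 194, 359]) cube([71, 1505, 25]);
translate([2059, 194, 359]) cube([71, 1505, 25]);


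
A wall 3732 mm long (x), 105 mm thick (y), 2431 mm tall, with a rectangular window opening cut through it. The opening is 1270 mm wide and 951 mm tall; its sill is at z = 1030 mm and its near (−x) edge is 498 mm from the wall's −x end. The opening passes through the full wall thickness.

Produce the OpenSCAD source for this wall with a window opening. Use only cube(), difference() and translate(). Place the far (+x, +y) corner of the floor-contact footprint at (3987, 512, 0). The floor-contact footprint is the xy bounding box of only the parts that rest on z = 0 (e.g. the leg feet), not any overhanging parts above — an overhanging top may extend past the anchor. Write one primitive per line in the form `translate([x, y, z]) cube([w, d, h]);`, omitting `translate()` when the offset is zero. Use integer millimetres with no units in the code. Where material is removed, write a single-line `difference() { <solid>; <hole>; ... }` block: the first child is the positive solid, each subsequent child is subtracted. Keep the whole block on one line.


difference() { translate([255, 407, 0]) cube([3732, 105, 2431]); translate([753, 407, 1030]) cube([1270, 105, 951]); }


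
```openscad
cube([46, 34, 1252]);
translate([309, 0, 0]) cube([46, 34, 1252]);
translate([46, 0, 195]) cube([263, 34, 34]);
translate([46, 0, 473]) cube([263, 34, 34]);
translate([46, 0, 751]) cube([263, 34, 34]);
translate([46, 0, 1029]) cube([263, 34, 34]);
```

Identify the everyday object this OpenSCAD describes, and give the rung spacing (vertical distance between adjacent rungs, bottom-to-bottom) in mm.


A ladder. The rung spacing is 278 mm.

Two tall 46×34 posts with 4 short bars between them — a ladder. Adjacent rungs sit at z = 195 and z = 473, so the spacing is 473 − 195 = 278 mm.


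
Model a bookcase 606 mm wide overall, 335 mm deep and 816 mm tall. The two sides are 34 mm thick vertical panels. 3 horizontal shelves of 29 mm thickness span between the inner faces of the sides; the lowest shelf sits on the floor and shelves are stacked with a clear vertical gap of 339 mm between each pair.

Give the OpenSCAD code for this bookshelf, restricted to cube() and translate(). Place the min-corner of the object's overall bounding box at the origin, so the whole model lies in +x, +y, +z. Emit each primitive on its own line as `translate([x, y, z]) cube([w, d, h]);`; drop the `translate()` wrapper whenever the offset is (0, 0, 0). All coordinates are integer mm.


cube([34, 335, 816]);
translate([572, 0, 0]) cube([34, 335, 816]);
translate([34, 0, 0]) cube([538, 335, 29]);
translate([34, 0, 368]) cube([538, 335, 29]);
translate([34, 0, 736]) cube([538, 335, 29]);


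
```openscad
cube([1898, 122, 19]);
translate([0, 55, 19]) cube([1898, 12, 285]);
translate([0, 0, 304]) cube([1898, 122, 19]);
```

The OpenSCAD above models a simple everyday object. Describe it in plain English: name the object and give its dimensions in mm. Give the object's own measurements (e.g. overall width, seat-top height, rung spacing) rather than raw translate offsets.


An I-beam lying along x, 1898 mm long. Overall section height 323 mm. Two flanges 122 mm wide (y) and 19 mm thick, one on the floor and one at the top; a web 12 mm thick runs between them, centred on the flange width.


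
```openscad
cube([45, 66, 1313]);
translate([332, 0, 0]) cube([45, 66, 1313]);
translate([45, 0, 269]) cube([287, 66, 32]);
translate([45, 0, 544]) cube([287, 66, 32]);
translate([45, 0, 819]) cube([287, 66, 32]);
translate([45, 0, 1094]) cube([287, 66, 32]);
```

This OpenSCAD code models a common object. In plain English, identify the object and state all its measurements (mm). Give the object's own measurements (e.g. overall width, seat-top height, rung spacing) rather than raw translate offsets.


A straight ladder. Two 45×66 mm vertical rails, 1313 mm tall, stand 377 mm apart (outside-to-outside) with their front faces coplanar on the −y side. 4 rungs, each 66 mm deep and 32 mm tall, span between the inner faces of the rails, front faces flush with the rails. The lowest rung's underside is at z = 269 mm and rungs are spaced 275 mm apart (underside to underside).


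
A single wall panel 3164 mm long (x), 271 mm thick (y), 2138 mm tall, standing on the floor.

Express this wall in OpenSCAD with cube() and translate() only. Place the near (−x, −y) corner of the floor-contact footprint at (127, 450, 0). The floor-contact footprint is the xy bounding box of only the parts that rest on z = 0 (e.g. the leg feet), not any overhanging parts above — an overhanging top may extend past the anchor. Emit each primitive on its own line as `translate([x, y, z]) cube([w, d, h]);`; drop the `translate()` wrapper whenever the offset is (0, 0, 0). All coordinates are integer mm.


translate([127, 450, 0]) cube([3164, 271, 2138]);


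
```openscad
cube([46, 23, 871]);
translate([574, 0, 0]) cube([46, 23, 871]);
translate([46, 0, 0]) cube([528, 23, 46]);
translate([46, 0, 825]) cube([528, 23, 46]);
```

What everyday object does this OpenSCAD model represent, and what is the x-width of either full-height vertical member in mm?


A picture frame. The border width is 46 mm.

Four thin pieces enclosing a rectangular opening — a picture frame. The two full-height stiles are 871 mm tall; the top rail sits at z = 825 and is 46 mm tall, so the border above the opening is 871 − 825 = 46 mm, matching the stile x-width.


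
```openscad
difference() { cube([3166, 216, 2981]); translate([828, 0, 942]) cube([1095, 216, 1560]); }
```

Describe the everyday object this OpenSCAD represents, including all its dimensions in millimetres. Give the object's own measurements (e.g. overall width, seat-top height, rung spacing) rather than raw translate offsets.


A wall 3166 mm long (x), 216 mm thick (y), 2981 mm tall, with a rectangular window opening cut through it. The opening is 1095 mm wide and 1560 mm tall; its sill is at z = 942 mm and its near (−x) edge is 828 mm from the wall's −x end. The opening passes through the full wall thickness.


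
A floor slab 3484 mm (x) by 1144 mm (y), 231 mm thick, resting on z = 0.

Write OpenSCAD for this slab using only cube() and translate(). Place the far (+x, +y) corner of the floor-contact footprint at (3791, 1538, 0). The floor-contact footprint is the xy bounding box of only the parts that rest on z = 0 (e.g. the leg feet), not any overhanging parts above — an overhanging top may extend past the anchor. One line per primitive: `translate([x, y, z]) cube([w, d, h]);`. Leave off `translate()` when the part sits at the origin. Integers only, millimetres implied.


translate([307, 394, 0]) cube([3484, 1144, 231]);


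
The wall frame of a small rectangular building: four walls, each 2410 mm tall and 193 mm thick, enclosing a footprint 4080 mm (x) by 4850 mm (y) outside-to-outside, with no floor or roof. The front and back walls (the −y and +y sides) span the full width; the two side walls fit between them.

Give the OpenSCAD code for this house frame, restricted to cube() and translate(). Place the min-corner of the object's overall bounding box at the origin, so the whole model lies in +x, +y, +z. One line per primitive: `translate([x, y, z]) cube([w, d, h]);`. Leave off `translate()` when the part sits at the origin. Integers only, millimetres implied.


cube([4080, 193, 2410]);
translate([0, 4657, 0]) cube([4080, 193, 2410]);
translate([0, 193, 0]) cube([193, 4464, 2410]);
translate([3887, 193, 0]) cube([193, 4464, 2410]);


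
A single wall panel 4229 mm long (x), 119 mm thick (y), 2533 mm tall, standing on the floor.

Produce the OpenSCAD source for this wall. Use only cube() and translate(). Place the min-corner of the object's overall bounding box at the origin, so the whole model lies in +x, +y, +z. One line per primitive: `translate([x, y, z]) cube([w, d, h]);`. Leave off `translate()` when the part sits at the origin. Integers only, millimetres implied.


cube([4229, 119, 2533]);


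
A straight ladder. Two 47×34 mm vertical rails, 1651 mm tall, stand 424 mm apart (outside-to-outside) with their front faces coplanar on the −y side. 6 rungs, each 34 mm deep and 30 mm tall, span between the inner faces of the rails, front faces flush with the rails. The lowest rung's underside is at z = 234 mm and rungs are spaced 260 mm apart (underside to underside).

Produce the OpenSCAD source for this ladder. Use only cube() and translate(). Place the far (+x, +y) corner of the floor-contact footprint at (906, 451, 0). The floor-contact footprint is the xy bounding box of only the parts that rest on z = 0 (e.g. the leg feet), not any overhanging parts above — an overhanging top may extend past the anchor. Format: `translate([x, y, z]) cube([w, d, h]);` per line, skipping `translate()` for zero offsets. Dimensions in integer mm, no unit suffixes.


translate([482, 417, 0]) cube([47, 34, 1651]);
translate([859, 417, 0]) cube([47, 34, 1651]);
translate([529, 417, 234]) cube([330, 34, 30]);
translate([529, 417, 494]) cube([330, 34, 30]);
translate([529, 417, 754]) cube([330, 34, 30]);
translate([529, 417, 1014]) cube([330, 34, 30]);
translate([529, 417, 1274]) cube([330, 34, 30]);
translate([529, 417, 1534]) cube([330, 34, 30]);


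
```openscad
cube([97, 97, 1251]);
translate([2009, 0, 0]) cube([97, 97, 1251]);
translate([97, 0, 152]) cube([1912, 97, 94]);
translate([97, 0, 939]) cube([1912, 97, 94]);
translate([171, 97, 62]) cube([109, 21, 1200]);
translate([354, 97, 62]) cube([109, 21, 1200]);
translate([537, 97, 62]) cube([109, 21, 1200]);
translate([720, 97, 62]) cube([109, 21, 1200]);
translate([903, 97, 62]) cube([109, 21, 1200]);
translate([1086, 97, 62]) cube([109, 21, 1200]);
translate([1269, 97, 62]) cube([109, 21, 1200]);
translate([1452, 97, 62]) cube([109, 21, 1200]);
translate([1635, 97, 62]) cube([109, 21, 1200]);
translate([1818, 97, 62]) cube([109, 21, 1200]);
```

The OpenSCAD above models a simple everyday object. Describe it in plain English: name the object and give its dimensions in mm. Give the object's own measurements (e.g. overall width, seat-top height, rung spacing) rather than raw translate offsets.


A fence section. Two 97×97 mm posts, 1251 mm tall, stand on the floor with a clear span of 1912 mm between their inner faces. Two horizontal rails of 97×94 mm section span the gap between the posts with their undersides at z = 152 mm and z = 939 mm, flush with the posts' −y face. 10 pickets, each 109 mm wide, 21 mm thick and 1200 mm tall, are fixed to the +y face of the rails with their bottoms at z = 62 mm, spaced across the span with a 74 mm gap after the −x post and between neighbouring pickets, with 82 mm left before the +x post.


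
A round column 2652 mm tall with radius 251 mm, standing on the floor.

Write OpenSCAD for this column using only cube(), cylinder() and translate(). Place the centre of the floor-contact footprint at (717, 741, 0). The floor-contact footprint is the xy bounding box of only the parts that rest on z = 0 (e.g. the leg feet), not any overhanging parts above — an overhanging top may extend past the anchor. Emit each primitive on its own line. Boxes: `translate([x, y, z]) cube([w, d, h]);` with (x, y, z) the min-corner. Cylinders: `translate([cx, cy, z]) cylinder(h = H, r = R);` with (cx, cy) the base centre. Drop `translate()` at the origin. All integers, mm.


translate([717, 741, 0]) cylinder(h = 2652, r = 251);


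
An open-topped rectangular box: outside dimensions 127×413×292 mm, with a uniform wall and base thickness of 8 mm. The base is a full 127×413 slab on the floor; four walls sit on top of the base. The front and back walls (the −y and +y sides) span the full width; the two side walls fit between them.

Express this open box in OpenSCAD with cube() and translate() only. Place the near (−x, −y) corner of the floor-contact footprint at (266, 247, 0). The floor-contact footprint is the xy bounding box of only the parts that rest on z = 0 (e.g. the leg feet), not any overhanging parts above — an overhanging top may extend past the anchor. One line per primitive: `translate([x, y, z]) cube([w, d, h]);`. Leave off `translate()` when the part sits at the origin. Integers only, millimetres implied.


translate([266, 247, 0]) cube([127, 413, 8]);
translate([266, 247, 8]) cube([127, 8, 284]);
translate([266, 652, 8]) cube([127, 8, 284]);
translate([266, 255, 8]) cube([8, 397, 284]);
translate([385, 255, 8]) cube([8, 397, 284]);


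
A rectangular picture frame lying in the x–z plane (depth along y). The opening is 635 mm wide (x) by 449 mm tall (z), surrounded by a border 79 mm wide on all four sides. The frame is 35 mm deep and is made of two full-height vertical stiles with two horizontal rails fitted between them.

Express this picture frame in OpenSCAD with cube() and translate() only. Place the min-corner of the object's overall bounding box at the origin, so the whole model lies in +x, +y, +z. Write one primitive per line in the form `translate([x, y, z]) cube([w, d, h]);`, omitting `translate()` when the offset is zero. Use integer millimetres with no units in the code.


cube([79, 35, 607]);
translate([714, 0, 0]) cube([79, 35, 607]);
translate([79, 0, 0]) cube([635, 35, 79]);
translate([79, 0, 528]) cube([635, 35, 79]);


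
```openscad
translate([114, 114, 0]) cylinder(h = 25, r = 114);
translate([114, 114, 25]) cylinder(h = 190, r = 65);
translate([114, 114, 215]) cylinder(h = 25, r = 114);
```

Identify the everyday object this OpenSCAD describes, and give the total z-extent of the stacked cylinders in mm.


A spool. The overall height is 240 mm.

Three coaxial cylinders, large–small–large — a spool. Two 25 mm flanges and a 190 mm core give 25 + 190 + 25 = 240 mm.


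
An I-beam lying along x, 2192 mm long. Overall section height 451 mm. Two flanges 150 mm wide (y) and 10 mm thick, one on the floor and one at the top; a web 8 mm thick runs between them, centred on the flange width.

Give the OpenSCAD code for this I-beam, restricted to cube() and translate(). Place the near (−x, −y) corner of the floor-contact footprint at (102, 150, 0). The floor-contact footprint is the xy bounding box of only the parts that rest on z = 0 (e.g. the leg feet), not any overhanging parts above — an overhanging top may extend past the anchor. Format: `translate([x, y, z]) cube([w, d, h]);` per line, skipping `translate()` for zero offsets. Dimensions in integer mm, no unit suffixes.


translate([102, 150, 0]) cube([2192, 150, 10]);
translate([102, 221, 10]) cube([2192, 8, 431]);
translate([102, 150, 441]) cube([2192, 150, 10]);


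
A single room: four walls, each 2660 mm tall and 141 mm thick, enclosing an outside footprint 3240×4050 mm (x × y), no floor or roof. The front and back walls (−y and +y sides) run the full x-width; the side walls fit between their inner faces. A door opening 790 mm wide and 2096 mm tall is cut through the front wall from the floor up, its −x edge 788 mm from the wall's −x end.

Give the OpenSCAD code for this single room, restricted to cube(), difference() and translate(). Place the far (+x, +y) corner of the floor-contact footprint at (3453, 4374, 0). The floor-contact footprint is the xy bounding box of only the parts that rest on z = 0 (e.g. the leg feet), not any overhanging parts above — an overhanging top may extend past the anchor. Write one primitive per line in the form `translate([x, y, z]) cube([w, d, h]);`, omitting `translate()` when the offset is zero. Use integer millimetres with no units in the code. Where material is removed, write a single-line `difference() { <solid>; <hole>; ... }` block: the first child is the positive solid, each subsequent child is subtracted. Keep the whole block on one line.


difference() { translate([213, 324, 0]) cube([3240, 141, 2660]); translate([1001, 324, 0]) cube([790, 141, 2096]); }
translate([213, 4233, 0]) cube([3240, 141, 2660]);
translate([213, 465, 0]) cube([141, 3768, 2660]);
translate([3312, 465, 0]) cube([141, 3768, 2660]);


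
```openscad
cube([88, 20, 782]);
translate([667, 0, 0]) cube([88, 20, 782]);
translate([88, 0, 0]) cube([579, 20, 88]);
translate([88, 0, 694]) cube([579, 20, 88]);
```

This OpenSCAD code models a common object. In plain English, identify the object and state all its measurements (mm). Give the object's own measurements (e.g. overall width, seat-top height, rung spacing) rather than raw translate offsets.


A rectangular picture frame lying in the x–z plane (depth along y). The opening is 579 mm wide (x) by 606 mm tall (z), surrounded by a border 88 mm wide on all four sides. The frame is 20 mm deep and is made of two full-height vertical stiles with two horizontal rails fitted between them.


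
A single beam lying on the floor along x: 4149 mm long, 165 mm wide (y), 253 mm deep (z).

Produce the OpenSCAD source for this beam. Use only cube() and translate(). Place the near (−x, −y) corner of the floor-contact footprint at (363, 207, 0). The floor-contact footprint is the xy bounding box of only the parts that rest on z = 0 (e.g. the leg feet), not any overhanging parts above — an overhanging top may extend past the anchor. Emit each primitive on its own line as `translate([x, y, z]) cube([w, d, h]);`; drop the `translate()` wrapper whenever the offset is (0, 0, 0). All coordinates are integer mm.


translate([363, 207, 0]) cube([4149, 165, 253]);


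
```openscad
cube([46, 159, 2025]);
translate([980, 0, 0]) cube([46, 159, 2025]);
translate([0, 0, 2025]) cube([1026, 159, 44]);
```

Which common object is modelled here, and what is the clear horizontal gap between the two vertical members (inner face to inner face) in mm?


A door frame. The clear opening width is 934 mm.

Two 2025 mm tall posts with a header on top — a door frame. The left jamb is 46 mm wide at x = 0; the right jamb starts at x = 980. The clear opening is 980 − 46 = 934 mm.


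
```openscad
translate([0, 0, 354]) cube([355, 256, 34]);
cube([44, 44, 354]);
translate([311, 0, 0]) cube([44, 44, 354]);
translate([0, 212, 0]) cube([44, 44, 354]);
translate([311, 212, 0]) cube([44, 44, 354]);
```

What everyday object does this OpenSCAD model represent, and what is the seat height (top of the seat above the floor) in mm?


A stool. The seat height is 388 mm.

A 355×256×34 slab at z = 354 on four corner posts — a stool. The seat top is 354 + 34 = 388 mm.


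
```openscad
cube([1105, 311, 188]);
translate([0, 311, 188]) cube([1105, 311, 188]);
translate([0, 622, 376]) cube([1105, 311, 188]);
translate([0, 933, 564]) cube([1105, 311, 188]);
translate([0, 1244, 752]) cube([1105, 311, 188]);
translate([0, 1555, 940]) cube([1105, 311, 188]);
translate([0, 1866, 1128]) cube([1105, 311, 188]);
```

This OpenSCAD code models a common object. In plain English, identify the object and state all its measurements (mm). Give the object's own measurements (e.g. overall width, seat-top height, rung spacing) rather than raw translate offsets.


A straight staircase of 7 solid steps. Each step is 1105 mm wide (x), 311 mm deep (y, the going) and 188 mm tall (the rise). The first step rests on the floor; each subsequent step sits one going further in +y and one rise higher in +z, directly behind and above the previous step with no overlap.


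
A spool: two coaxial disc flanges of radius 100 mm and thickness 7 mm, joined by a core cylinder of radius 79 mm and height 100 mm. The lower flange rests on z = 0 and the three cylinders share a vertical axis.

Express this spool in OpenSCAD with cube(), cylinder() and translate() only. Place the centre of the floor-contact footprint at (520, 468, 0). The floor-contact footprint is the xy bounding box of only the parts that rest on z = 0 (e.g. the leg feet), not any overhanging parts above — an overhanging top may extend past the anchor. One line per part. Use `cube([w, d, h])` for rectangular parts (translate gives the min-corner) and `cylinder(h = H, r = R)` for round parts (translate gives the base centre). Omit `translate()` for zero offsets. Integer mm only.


translate([520, 468, 0]) cylinder(h = 7, r = 100);
translate([520, 468, 7]) cylinder(h = 100, r = 79);
translate([520, 468, 107]) cylinder(h = 7, r = 100);


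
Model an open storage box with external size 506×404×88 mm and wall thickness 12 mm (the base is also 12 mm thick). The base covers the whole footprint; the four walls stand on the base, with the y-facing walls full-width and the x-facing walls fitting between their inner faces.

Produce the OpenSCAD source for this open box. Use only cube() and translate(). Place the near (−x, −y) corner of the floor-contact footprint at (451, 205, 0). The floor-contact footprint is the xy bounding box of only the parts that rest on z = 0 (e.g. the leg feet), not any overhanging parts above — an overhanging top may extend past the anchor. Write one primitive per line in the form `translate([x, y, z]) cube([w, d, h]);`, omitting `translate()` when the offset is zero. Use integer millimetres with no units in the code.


translate([451, 205, 0]) cube([506, 404, 12]);
translate([451, 205, 12]) cube([506, 12, 76]);
translate([451, 597, 12]) cube([506, 12, 76]);
translate([451, 217, 12]) cube([12, 380, 76]);
translate([945, 217, 12]) cube([12, 380, 76]);


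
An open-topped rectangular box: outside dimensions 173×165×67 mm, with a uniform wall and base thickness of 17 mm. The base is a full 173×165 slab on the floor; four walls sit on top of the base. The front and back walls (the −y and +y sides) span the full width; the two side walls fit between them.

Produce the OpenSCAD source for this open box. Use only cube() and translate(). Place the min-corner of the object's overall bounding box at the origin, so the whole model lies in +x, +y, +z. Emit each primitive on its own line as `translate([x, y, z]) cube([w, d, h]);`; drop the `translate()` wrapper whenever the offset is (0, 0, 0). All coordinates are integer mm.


cube([173, 165, 17]);
translate([0, 0, 17]) cube([173, 17, 50]);
translate([0, 148, 17]) cube([173, 17, 50]);
translate([0, 17, 17]) cube([17, 131, 50]);
translate([156, 17, 17]) cube([17, 131, 50]);


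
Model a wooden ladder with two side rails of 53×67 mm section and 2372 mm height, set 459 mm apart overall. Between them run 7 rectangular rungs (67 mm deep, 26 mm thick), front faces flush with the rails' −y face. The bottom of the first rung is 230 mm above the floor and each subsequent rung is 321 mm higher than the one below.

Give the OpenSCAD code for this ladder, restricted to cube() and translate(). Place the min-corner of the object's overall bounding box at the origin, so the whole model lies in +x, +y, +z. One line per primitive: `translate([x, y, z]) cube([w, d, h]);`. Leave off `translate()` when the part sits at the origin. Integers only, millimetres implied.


cube([53, 67, 2372]);
translate([406, 0, 0]) cube([53, 67, 2372]);
translate([53, 0, 230]) cube([353, 67, 26]);
translate([53, 0, 551]) cube([353, 67, 26]);
translate([53, 0, 872]) cube([353, 67, 26]);
translate([53, 0, 1193]) cube([353, 67, 26]);
translate([53, 0, 1514]) cube([353, 67, 26]);
translate([53, 0, 1835]) cube([353, 67, 26]);
translate([53, 0, 2156]) cube([353, 67, 26]);


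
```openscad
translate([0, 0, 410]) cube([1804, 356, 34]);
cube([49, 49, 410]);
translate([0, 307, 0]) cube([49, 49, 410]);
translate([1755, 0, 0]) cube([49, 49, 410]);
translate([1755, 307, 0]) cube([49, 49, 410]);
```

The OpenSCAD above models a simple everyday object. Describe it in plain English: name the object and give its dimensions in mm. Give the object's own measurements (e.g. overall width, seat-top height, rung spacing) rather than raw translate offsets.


A long wooden bench with a 1804 mm (x) × 356 mm (y) seat, 34 mm thick, its top surface 444 mm above the floor. Four 49 mm square legs at the seat corners, flush with the edges, run from z = 0 to the seat underside.


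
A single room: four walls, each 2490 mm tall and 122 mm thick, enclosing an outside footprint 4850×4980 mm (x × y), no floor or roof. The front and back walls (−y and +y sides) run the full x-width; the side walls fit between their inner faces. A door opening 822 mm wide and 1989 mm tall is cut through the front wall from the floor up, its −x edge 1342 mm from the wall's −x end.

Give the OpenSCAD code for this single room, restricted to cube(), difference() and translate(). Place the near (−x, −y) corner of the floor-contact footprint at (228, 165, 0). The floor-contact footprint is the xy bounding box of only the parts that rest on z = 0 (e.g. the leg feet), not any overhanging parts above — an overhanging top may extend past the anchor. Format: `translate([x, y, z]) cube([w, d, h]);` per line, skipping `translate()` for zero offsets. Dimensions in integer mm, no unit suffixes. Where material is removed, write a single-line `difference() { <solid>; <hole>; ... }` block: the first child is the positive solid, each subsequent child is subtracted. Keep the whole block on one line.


difference() { translate([228, 165, 0]) cube([4850, 122, 2490]); translate([1570, 165, 0]) cube([822, 122, 1989]); }
translate([228, 5023, 0]) cube([4850, 122, 2490]);
translate([228, 287, 0]) cube([122, 4736, 2490]);
translate([4956, 287, 0]) cube([122, 4736, 2490]);


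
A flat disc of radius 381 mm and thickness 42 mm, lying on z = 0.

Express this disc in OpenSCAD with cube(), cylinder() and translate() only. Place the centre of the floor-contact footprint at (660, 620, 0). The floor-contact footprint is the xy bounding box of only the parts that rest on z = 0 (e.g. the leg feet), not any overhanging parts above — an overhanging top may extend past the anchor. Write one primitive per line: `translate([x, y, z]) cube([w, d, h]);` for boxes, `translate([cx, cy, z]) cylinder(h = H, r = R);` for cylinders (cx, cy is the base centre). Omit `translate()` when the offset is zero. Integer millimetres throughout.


translate([660, 620, 0]) cylinder(h = 42, r = 381);


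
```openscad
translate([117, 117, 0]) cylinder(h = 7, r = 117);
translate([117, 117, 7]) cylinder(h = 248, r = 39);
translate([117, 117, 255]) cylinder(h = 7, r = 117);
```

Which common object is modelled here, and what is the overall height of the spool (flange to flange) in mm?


A spool. The overall height is 262 mm.

Three coaxial cylinders, large–small–large — a spool. Two 7 mm flanges and a 248 mm core give 7 + 248 + 7 = 262 mm.


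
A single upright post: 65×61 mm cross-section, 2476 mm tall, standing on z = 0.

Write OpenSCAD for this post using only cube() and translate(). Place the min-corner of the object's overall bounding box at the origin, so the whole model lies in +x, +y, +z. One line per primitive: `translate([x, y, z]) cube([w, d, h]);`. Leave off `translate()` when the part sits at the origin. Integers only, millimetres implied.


cube([65, 61, 2476]);


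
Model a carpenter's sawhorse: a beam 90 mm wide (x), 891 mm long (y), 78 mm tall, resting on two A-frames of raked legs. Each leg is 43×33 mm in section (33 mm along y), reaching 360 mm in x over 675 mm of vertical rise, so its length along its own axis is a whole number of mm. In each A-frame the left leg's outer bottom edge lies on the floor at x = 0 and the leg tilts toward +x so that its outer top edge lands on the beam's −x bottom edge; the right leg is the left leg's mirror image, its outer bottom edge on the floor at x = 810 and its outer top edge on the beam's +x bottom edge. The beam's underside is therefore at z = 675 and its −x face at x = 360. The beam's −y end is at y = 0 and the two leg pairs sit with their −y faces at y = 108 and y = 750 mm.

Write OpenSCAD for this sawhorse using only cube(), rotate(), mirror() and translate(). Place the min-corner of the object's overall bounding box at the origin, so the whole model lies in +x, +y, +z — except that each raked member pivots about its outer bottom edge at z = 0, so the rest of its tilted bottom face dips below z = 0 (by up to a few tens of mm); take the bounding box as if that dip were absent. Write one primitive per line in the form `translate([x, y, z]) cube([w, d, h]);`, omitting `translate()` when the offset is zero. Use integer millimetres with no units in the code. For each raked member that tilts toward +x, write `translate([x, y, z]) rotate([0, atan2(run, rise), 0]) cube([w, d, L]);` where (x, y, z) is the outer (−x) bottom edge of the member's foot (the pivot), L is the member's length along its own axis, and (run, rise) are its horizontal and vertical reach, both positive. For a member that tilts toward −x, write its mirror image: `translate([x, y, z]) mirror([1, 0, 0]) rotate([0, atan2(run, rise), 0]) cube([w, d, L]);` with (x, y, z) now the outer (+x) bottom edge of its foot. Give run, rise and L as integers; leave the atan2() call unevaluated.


translate([360, 0, 675]) cube([90, 891, 78]);
translate([0, 108, 0]) rotate([0, atan2(360, 675), 0]) cube([43, 33, 765]);
translate([810, 108, 0]) mirror([1, 0, 0]) rotate([0, atan2(360, 675), 0]) cube([43, 33, 765]);
translate([0, 750, 0]) rotate([0, atan2(360, 675), 0]) cube([43, 33, 765]);
translate([810, 750, 0]) mirror([1, 0, 0]) rotate([0, atan2(360, 675), 0]) cube([43, 33, 765]);


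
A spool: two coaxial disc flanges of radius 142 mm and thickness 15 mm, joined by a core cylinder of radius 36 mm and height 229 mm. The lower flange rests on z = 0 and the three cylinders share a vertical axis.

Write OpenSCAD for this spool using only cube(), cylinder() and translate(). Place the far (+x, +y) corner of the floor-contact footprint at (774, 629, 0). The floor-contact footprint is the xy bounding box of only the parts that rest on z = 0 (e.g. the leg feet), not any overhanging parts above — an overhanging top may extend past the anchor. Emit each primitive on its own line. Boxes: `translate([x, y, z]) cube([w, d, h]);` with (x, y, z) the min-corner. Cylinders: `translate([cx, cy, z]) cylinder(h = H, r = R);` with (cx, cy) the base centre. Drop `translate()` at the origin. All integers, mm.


translate([632, 487, 0]) cylinder(h = 15, r = 142);
translate([632, 487, 15]) cylinder(h = 229, r = 36);
translate([632, 487, 244]) cylinder(h = 15, r = 142);


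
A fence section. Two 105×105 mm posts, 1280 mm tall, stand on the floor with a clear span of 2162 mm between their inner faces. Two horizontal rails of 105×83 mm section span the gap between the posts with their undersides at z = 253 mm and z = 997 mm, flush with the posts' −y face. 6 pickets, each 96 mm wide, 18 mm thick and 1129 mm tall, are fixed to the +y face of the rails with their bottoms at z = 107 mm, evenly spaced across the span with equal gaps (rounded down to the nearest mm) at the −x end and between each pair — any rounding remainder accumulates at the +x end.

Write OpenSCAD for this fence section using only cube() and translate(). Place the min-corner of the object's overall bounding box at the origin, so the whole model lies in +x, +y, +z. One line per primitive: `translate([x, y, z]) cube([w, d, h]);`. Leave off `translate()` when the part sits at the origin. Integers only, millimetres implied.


cube([105, 105, 1280]);
translate([2267, 0, 0]) cube([105, 105, 1280]);
translate([105, 0, 253]) cube([2162, 105, 83]);
translate([105, 0, 997]) cube([2162, 105, 83]);
translate([331, 105, 107]) cube([96, 18, 1129]);
translate([653, 105, 107]) cube([96, 18, 1129]);
translate([975, 105, 107]) cube([96, 18, 1129]);
translate([1297, 105, 107]) cube([96, 18, 1129]);
translate([1619, 105, 107]) cube([96, 18, 1129]);
translate([1941, 105, 107]) cube([96, 18, 1129]);


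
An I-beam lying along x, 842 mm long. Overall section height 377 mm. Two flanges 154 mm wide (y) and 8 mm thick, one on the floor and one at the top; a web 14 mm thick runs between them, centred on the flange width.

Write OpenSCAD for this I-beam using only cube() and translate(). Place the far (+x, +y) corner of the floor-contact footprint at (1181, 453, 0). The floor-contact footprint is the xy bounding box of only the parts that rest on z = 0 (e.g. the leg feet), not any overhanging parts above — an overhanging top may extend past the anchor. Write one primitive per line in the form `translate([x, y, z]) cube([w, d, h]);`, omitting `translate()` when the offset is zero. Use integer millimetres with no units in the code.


translate([339, 299, 0]) cube([842, 154, 8]);
translate([339, 369, 8]) cube([842, 14, 361]);
translate([339, 299, 369]) cube([842, 154, 8]);
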